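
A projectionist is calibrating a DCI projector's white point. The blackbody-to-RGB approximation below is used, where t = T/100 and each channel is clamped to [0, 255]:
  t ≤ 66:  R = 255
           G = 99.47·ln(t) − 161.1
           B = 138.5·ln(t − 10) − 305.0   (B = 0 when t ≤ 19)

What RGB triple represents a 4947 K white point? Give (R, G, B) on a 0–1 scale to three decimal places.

t = 4947/100 = 49.47; the t ≤ 66 branch applies.
R = 255 by definition for t ≤ 66.
G = 99.47·ln 49.47 − 161.1 = 99.47·3.9014 − 161.1 = 226.969.
B = 138.5·ln(49.47 − 10) − 305.0 = 138.5·ln 39.47 − 305.0 = 138.5·3.6755 − 305.0 = 204.062.
Dividing each by 255: (1.0000, 0.8901, 0.8002) → (1.000, 0.890, 0.800).

(1.000, 0.890, 0.800)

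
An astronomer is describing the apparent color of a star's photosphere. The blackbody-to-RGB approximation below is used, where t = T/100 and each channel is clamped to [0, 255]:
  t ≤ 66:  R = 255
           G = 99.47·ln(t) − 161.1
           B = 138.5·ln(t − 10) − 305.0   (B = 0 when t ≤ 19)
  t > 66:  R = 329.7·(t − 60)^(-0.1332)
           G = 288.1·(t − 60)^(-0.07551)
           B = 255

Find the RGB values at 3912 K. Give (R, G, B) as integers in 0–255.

t = 3912/100 = 39.12; the t ≤ 66 branch applies.
R = 255 by definition for t ≤ 66.
G = 99.47·ln 39.12 − 161.1 = 99.47·3.6666 − 161.1 = 203.620.
B = 138.5·ln(39.12 − 10) − 305.0 = 138.5·ln 29.12 − 305.0 = 138.5·3.3714 − 305.0 = 161.942.
Rounded: (255, 204, 162).

(255, 204, 162)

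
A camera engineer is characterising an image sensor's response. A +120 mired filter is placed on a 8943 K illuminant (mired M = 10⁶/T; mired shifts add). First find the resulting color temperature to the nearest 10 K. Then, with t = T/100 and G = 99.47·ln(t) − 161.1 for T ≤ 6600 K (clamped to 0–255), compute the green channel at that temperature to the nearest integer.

M_in = 10⁶/8943 = 111.82; M_out = 111.82 + (+120) = 231.82.
T_out = 10⁶/231.82 = 4313.7 K → 4310 K; t = 43.1.
G = 99.47·ln 43.1 − 161.1 = 99.47·3.7635 − 161.1 = 213.258.
Rounded: 213.

213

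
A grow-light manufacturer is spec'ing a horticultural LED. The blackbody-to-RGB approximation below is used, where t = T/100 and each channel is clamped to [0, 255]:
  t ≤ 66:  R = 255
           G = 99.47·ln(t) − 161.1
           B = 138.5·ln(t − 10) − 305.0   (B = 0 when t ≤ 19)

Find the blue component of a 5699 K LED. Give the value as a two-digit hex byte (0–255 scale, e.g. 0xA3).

t = 5699/100 = 56.99; the t ≤ 66 branch applies.
B = 138.5·ln(56.99 − 10) − 305.0 = 138.5·ln 46.99 − 305.0 = 138.5·3.8499 − 305.0 = 228.216.
Rounded: 228; in hex, 0xE4.

0xE4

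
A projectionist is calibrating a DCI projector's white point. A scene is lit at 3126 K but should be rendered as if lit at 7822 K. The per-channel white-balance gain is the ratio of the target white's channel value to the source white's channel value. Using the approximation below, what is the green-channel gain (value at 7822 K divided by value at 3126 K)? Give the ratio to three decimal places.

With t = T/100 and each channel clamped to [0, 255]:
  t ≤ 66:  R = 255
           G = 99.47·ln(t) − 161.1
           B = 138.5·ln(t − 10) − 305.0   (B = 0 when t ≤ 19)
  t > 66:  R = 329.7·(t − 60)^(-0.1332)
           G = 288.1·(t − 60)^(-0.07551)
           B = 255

1.276

At 3126 K (t = 31.26):
  G = 99.47·ln 31.26 − 161.1 = 99.47·3.4423 − 161.1 = 181.309.
At 7822 K (t = 78.22):
  G = 288.1·(78.22 − 60)^(-0.07551) = 288.1·18.22^(-0.07551) = 288.1·0.80319 = 231.398.
Gain = 231.398 / 181.309 = 1.2763 → 1.276.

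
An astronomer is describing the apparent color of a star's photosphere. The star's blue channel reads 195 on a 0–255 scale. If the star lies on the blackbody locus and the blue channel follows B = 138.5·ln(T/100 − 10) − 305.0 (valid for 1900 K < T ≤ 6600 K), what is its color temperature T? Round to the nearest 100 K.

4700 K

ln(t − 10) = (195 + 305.0) / 138.5 = 3.6101.
t − 10 = e^3.6101 = 36.970, so t = 46.970.
T = 100·t = 4697 K → 4700 K to the nearest 100 K.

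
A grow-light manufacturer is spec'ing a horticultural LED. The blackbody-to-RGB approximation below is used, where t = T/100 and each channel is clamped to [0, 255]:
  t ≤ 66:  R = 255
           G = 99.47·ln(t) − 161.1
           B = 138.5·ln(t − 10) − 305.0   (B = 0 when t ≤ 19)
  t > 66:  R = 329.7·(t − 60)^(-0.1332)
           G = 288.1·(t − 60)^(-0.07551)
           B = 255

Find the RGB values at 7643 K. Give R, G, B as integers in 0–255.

R=227, G=233, B=255

t = 7643/100 = 76.43; the t > 66 branch applies.
R = 329.7·(76.43 − 60)^(-0.1332) = 329.7·16.43^(-0.1332) = 329.7·0.68877 = 227.089.
G = 288.1·(76.43 − 60)^(-0.07551) = 288.1·16.43^(-0.07551) = 288.1·0.80948 = 233.212.
B = 255 by definition for t > 66.
Rounded: (227, 233, 255).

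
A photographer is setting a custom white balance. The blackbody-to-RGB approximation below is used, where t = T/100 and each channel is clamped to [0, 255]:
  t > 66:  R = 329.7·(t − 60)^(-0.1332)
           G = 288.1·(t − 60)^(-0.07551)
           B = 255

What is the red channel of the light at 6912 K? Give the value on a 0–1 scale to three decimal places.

t = 6912/100 = 69.12; the t > 66 branch applies.
R = 329.7·(69.12 − 60)^(-0.1332) = 329.7·9.12^(-0.1332) = 329.7·0.74495 = 245.611.
On a 0–1 scale: 245.611/255 = 0.9632 → 0.963.

0.963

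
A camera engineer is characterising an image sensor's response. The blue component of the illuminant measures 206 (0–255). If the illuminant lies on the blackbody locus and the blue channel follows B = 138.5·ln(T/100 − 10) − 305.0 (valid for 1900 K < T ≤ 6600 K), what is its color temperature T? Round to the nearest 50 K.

ln(t − 10) = (206 + 305.0) / 138.5 = 3.6895.
t − 10 = e^3.6895 = 40.026, so t = 50.026.
T = 100·t = 5003 K → 5000 K to the nearest 50 K.

5000 K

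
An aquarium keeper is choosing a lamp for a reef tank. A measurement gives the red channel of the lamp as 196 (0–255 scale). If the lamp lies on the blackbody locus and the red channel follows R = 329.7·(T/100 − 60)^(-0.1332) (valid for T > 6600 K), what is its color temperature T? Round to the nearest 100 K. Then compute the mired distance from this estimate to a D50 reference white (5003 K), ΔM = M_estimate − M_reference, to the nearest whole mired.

(t − 60)^(-0.1332) = 196/329.7 = 0.59448.
t − 60 = 0.59448^(1/-0.1332) = 0.59448^(-7.508) = 49.621, so t = 109.621.
T = 100·t = 10962 K → 11000 K to the nearest 100 K.
M_estimate = 10⁶/11000 = 90.91; M_reference = 10⁶/5003 = 199.88.
ΔM = 90.91 − 199.88 = -108.97 → -109 mireds.

-109 mireds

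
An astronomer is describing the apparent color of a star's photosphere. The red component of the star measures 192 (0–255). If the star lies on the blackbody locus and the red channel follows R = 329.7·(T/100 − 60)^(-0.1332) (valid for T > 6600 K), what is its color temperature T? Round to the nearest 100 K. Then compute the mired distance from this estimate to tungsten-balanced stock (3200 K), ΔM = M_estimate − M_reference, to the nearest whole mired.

-228 mireds

(t − 60)^(-0.1332) = 192/329.7 = 0.58235.
t − 60 = 0.58235^(1/-0.1332) = 0.58235^(-7.508) = 57.929, so t = 117.929.
T = 100·t = 11793 K → 11800 K to the nearest 100 K.
M_estimate = 10⁶/11800 = 84.75; M_reference = 10⁶/3200 = 312.50.
ΔM = 84.75 − 312.50 = -227.75 → -228 mireds.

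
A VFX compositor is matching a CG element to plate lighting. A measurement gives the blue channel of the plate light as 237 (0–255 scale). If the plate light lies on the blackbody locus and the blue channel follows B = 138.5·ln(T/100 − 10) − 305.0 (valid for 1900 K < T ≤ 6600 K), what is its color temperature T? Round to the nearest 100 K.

6000 K

ln(t − 10) = (237 + 305.0) / 138.5 = 3.9134.
t − 10 = e^3.9134 = 50.067, so t = 60.067.
T = 100·t = 6007 K → 6000 K to the nearest 100 K.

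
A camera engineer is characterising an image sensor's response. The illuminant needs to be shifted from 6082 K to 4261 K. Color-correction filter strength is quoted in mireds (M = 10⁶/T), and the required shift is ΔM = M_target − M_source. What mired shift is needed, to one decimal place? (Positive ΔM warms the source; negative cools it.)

+70.3 mireds

M_source = 10⁶/6082 = 164.420; M_target = 10⁶/4261 = 234.687.
ΔM = 234.687 − 164.420 = 70.267 → +70.3 mireds, a warming shift.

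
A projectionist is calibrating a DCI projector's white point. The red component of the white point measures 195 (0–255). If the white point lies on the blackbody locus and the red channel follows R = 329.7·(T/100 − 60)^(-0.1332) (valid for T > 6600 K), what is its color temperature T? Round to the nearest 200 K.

(t − 60)^(-0.1332) = 195/329.7 = 0.59145.
t − 60 = 0.59145^(1/-0.1332) = 0.59145^(-7.508) = 51.564, so t = 111.564.
T = 100·t = 11156 K → 11200 K to the nearest 200 K.

11200 K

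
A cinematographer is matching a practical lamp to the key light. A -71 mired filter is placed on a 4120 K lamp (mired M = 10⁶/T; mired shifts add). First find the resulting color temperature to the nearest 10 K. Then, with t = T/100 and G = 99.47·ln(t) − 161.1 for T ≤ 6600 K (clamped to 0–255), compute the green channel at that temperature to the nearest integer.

243

M_in = 10⁶/4120 = 242.72; M_out = 242.72 + (-71) = 171.72.
T_out = 10⁶/171.72 = 5823.5 K → 5820 K; t = 58.2.
G = 99.47·ln 58.2 − 161.1 = 99.47·4.0639 − 161.1 = 243.135.
Rounded: 243.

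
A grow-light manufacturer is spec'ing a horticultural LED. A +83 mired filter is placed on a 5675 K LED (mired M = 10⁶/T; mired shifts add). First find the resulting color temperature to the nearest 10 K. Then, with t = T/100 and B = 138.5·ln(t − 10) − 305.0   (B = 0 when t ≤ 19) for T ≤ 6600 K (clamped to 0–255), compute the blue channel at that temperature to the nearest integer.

159

M_in = 10⁶/5675 = 176.21; M_out = 176.21 + (+83) = 259.21.
T_out = 10⁶/259.21 = 3857.9 K → 3860 K; t = 38.6.
B = 138.5·ln(38.6 − 10) − 305.0 = 138.5·ln 28.6 − 305.0 = 138.5·3.3534 − 305.0 = 159.447.
Rounded: 159.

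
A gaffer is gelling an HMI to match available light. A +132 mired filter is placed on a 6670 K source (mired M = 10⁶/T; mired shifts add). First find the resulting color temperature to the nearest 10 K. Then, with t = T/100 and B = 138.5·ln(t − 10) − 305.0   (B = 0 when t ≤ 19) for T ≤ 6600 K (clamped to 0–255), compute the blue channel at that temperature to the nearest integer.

144

M_in = 10⁶/6670 = 149.93; M_out = 149.93 + (+132) = 281.93.
T_out = 10⁶/281.93 = 3547.0 K → 3550 K; t = 35.5.
B = 138.5·ln(35.5 − 10) − 305.0 = 138.5·ln 25.5 − 305.0 = 138.5·3.2387 − 305.0 = 143.557.
Rounded: 144.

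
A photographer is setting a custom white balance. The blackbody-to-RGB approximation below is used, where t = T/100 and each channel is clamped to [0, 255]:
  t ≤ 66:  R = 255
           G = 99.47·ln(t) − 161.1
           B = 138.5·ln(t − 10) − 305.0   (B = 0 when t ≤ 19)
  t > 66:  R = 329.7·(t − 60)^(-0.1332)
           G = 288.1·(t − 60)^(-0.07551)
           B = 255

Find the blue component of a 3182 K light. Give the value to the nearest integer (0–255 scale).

122

t = 3182/100 = 31.82; the t ≤ 66 branch applies.
B = 138.5·ln(31.82 − 10) − 305.0 = 138.5·ln 21.82 − 305.0 = 138.5·3.0828 − 305.0 = 121.972.
Rounded: 122.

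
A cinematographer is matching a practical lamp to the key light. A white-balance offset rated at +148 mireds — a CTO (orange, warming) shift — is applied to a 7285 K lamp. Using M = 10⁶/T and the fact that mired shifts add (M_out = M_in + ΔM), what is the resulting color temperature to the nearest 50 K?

3500 K

M_in = 10⁶/7285 = 137.27 mireds.
M_out = 137.27 + (+148) = 285.27 mireds.
T_out = 10⁶/285.27 = 3505.5 K → 3500 K.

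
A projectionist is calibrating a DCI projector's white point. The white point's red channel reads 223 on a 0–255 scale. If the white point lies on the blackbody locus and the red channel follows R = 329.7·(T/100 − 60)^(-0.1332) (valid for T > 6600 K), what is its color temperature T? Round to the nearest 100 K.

(t − 60)^(-0.1332) = 223/329.7 = 0.67637.
t − 60 = 0.67637^(1/-0.1332) = 0.67637^(-7.508) = 18.831, so t = 78.831.
T = 100·t = 7883 K → 7900 K to the nearest 100 K.

7900 K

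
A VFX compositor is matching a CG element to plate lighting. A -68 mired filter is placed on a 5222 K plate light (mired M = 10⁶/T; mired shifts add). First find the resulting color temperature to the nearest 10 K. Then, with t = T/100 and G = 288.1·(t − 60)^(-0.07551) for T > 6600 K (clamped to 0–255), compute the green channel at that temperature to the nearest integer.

229

M_in = 10⁶/5222 = 191.50; M_out = 191.50 + (-68) = 123.50.
T_out = 10⁶/123.50 = 8097.3 K → 8100 K; t = 81.
G = 288.1·(81 − 60)^(-0.07551) = 288.1·21^(-0.07551) = 288.1·0.79462 = 228.930.
Rounded: 229.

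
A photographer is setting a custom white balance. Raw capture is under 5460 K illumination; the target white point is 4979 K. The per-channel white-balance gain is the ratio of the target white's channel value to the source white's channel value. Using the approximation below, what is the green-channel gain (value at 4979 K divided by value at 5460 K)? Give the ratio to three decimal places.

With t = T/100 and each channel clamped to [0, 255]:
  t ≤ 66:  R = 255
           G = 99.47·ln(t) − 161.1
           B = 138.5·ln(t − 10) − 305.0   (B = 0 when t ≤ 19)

0.961

At 5460 K (t = 54.6):
  G = 99.47·ln 54.6 − 161.1 = 99.47·4.0000 − 161.1 = 236.783.
At 4979 K (t = 49.79):
  G = 99.47·ln 49.79 − 161.1 = 99.47·3.9078 − 161.1 = 227.610.
Gain = 227.610 / 236.783 = 0.9613 → 0.961.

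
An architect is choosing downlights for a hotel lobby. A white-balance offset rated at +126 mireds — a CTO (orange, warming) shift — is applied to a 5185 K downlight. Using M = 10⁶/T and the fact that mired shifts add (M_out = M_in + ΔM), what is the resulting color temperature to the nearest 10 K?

3140 K

M_in = 10⁶/5185 = 192.86 mireds.
M_out = 192.86 + (+126) = 318.86 mireds.
T_out = 10⁶/318.86 = 3136.1 K → 3140 K.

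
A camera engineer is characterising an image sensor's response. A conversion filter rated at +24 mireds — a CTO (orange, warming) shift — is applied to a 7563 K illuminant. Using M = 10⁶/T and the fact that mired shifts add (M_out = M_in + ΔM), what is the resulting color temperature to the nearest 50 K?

6400 K

M_in = 10⁶/7563 = 132.22 mireds.
M_out = 132.22 + (+24) = 156.22 mireds.
T_out = 10⁶/156.22 = 6401.1 K → 6400 K.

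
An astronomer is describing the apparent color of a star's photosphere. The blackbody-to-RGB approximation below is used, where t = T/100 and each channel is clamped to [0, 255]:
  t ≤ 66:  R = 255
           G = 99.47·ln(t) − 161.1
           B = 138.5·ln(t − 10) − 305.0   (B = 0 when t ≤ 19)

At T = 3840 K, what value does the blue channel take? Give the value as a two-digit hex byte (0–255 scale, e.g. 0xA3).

t = 3840/100 = 38.4; the t ≤ 66 branch applies.
B = 138.5·ln(38.4 − 10) − 305.0 = 138.5·ln 28.4 − 305.0 = 138.5·3.3464 − 305.0 = 158.475.
Rounded: 158; in hex, 0x9E.

0x9E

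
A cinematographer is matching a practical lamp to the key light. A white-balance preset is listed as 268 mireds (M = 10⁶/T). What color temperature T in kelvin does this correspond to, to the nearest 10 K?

3730 K

T = 10⁶ / 268 = 3731.34 K → 3730 K.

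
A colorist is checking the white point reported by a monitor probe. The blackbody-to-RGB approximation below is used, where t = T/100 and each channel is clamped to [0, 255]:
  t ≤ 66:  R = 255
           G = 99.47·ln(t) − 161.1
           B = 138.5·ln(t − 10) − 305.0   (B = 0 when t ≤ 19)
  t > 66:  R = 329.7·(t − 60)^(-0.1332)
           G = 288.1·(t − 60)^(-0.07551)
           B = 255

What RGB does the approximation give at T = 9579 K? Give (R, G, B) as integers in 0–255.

t = 9579/100 = 95.79; the t > 66 branch applies.
R = 329.7·(95.79 − 60)^(-0.1332) = 329.7·35.79^(-0.1332) = 329.7·0.62092 = 204.719.
G = 288.1·(95.79 − 60)^(-0.07551) = 288.1·35.79^(-0.07551) = 288.1·0.76327 = 219.897.
B = 255 by definition for t > 66.
Rounded: (205, 220, 255).

(205, 220, 255)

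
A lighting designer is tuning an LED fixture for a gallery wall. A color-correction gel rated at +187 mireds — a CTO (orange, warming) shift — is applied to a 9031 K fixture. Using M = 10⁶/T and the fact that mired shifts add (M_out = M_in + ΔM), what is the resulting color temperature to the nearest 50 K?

M_in = 10⁶/9031 = 110.73 mireds.
M_out = 110.73 + (+187) = 297.73 mireds.
T_out = 10⁶/297.73 = 3358.8 K → 3350 K.

3350 K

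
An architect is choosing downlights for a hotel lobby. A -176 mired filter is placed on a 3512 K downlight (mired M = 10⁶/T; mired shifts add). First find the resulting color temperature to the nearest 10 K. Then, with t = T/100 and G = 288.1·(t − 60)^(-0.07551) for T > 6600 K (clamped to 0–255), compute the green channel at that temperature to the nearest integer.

222

M_in = 10⁶/3512 = 284.74; M_out = 284.74 + (-176) = 108.74.
T_out = 10⁶/108.74 = 9196.4 K → 9200 K; t = 92.
G = 288.1·(92 − 60)^(-0.07551) = 288.1·32^(-0.07551) = 288.1·0.76974 = 221.763.
Rounded: 222.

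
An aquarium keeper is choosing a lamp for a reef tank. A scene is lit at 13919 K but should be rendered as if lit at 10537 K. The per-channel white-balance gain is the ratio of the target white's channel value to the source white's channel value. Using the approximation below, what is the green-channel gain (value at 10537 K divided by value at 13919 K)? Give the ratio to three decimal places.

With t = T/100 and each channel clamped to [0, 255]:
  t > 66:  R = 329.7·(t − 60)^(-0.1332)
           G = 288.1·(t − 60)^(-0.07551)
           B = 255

1.043

At 13919 K (t = 139.19):
  G = 288.1·(139.19 − 60)^(-0.07551) = 288.1·79.19^(-0.07551) = 288.1·0.71884 = 207.097.
At 10537 K (t = 105.37):
  G = 288.1·(105.37 − 60)^(-0.07551) = 288.1·45.37^(-0.07551) = 288.1·0.74972 = 215.993.
Gain = 215.993 / 207.097 = 1.0430 → 1.043.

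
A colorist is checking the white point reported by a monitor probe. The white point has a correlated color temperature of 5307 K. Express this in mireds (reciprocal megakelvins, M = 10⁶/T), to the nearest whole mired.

188 mireds

M = 10⁶ / 5307 = 188.430 → 188 mireds.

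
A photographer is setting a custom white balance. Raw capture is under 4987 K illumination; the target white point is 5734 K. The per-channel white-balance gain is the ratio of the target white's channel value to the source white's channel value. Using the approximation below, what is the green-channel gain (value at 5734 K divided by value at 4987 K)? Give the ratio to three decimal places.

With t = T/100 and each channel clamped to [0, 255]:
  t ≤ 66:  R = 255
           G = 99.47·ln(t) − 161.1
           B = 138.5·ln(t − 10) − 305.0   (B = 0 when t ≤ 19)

At 4987 K (t = 49.87):
  G = 99.47·ln 49.87 − 161.1 = 99.47·3.9094 − 161.1 = 227.770.
At 5734 K (t = 57.34):
  G = 99.47·ln 57.34 − 161.1 = 99.47·4.0490 − 161.1 = 241.654.
Gain = 241.654 / 227.770 = 1.0610 → 1.061.

1.061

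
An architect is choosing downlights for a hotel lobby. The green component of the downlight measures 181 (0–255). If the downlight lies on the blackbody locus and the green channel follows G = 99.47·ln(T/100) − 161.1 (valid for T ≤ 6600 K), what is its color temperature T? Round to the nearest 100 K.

ln t = (181 + 161.1) / 99.47 = 3.4392.
t = e^3.4392 = 31.163.
T = 100·t = 3116 K → 3100 K to the nearest 100 K.

3100 K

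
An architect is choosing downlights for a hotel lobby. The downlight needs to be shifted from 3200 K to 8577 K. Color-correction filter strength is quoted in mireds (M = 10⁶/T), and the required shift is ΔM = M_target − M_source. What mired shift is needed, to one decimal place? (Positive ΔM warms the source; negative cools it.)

-195.9 mireds

M_source = 10⁶/3200 = 312.500; M_target = 10⁶/8577 = 116.591.
ΔM = 116.591 − 312.500 = -195.909 → -195.9 mireds, a cooling shift.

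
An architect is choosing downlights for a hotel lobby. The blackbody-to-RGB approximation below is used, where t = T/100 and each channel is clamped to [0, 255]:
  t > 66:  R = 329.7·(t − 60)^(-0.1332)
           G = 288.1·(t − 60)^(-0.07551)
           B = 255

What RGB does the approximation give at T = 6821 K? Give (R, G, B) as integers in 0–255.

t = 6821/100 = 68.21; the t > 66 branch applies.
R = 329.7·(68.21 − 60)^(-0.1332) = 329.7·8.21^(-0.1332) = 329.7·0.75546 = 249.074.
G = 288.1·(68.21 − 60)^(-0.07551) = 288.1·8.21^(-0.07551) = 288.1·0.85302 = 245.754.
B = 255 by definition for t > 66.
Rounded: (249, 246, 255).

(249, 246, 255)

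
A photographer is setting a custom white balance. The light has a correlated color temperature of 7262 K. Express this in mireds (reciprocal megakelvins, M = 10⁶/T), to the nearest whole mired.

M = 10⁶ / 7262 = 137.703 → 138 mireds.

138 mireds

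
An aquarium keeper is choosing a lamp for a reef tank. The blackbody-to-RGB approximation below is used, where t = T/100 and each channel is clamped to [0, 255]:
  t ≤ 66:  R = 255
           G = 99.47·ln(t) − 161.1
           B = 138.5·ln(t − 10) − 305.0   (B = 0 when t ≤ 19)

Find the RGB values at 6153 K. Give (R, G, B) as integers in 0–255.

t = 6153/100 = 61.53; the t ≤ 66 branch applies.
R = 255 by definition for t ≤ 66.
G = 99.47·ln 61.53 − 161.1 = 99.47·4.1195 − 161.1 = 248.669.
B = 138.5·ln(61.53 − 10) − 305.0 = 138.5·ln 51.53 − 305.0 = 138.5·3.9422 − 305.0 = 240.990.
Rounded: (255, 249, 241).

(255, 249, 241)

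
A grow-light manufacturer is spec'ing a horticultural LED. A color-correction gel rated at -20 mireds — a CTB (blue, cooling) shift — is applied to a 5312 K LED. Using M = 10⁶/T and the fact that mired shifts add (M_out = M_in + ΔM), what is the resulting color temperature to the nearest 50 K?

5950 K

M_in = 10⁶/5312 = 188.25 mireds.
M_out = 188.25 + (-20) = 168.25 mireds.
T_out = 10⁶/168.25 = 5943.4 K → 5950 K.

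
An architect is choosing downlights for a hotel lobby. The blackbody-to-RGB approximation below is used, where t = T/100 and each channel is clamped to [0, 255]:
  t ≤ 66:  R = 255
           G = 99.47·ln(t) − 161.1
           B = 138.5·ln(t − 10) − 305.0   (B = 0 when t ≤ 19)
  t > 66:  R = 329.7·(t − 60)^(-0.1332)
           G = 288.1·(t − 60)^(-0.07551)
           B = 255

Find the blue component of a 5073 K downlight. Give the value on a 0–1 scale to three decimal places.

t = 5073/100 = 50.73; the t ≤ 66 branch applies.
B = 138.5·ln(50.73 − 10) − 305.0 = 138.5·ln 40.73 − 305.0 = 138.5·3.7070 − 305.0 = 208.415.
On a 0–1 scale: 208.415/255 = 0.8173 → 0.817.

0.817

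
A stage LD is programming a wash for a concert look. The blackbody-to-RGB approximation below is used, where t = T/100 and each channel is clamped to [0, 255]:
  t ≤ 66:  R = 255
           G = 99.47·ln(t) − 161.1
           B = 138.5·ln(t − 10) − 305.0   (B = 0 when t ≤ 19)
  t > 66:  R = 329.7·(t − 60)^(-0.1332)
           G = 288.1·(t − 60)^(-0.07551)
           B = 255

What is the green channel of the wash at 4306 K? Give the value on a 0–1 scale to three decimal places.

t = 4306/100 = 43.06; the t ≤ 66 branch applies.
G = 99.47·ln 43.06 − 161.1 = 99.47·3.7626 − 161.1 = 213.165.
On a 0–1 scale: 213.165/255 = 0.8359 → 0.836.

0.836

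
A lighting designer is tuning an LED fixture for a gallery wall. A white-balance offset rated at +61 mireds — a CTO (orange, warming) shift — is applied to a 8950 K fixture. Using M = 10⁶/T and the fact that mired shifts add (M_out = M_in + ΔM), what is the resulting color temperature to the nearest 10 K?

M_in = 10⁶/8950 = 111.73 mireds.
M_out = 111.73 + (+61) = 172.73 mireds.
T_out = 10⁶/172.73 = 5789.3 K → 5790 K.

5790 K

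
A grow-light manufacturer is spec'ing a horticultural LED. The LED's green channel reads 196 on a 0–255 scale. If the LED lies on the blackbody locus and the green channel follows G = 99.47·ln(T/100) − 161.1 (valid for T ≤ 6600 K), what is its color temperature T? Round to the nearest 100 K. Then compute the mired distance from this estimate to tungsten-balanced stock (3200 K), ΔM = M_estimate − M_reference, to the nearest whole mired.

ln t = (196 + 161.1) / 99.47 = 3.5900.
t = e^3.5900 = 36.235.
T = 100·t = 3624 K → 3600 K to the nearest 100 K.
M_estimate = 10⁶/3600 = 277.78; M_reference = 10⁶/3200 = 312.50.
ΔM = 277.78 − 312.50 = -34.72 → -35 mireds.

-35 mireds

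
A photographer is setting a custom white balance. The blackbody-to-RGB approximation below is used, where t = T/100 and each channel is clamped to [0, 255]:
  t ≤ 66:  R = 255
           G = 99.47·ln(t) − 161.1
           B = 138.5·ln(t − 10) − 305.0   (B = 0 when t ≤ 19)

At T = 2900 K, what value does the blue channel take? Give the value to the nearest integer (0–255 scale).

t = 2900/100 = 29; the t ≤ 66 branch applies.
B = 138.5·ln(29 − 10) − 305.0 = 138.5·ln 19 − 305.0 = 138.5·2.9444 − 305.0 = 102.805.
Rounded: 103.

103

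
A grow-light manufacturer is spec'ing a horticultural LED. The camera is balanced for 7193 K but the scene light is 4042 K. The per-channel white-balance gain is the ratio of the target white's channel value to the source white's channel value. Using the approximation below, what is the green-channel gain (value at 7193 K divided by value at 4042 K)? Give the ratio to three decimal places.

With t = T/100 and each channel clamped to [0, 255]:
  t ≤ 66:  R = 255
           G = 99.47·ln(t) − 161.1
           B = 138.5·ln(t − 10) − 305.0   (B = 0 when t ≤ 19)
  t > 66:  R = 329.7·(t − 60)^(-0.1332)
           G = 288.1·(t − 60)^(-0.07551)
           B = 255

1.155

At 4042 K (t = 40.42):
  G = 99.47·ln 40.42 − 161.1 = 99.47·3.6993 − 161.1 = 206.872.
At 7193 K (t = 71.93):
  G = 288.1·(71.93 − 60)^(-0.07551) = 288.1·11.93^(-0.07551) = 288.1·0.82928 = 238.916.
Gain = 238.916 / 206.872 = 1.1549 → 1.155.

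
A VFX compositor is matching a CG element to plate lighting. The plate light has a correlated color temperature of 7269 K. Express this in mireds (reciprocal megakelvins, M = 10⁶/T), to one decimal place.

M = 10⁶ / 7269 = 137.571 → 137.6 mireds.

137.6 mireds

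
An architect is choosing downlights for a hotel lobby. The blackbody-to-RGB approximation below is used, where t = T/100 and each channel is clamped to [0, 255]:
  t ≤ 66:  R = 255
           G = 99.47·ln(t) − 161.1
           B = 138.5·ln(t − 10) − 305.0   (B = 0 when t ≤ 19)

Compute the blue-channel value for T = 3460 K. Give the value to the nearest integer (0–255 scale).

139

t = 3460/100 = 34.6; the t ≤ 66 branch applies.
B = 138.5·ln(34.6 − 10) − 305.0 = 138.5·ln 24.6 − 305.0 = 138.5·3.2027 − 305.0 = 138.580.
Rounded: 139.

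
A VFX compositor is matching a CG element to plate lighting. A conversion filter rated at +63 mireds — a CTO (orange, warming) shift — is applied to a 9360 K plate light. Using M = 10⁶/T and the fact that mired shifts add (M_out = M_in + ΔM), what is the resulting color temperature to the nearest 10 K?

5890 K

M_in = 10⁶/9360 = 106.84 mireds.
M_out = 106.84 + (+63) = 169.84 mireds.
T_out = 10⁶/169.84 = 5888.0 K → 5890 K.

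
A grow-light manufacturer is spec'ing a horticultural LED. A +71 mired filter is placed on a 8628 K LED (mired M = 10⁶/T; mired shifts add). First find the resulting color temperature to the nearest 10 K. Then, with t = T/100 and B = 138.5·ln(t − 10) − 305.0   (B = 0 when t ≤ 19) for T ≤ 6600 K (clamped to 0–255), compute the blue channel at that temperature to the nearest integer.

M_in = 10⁶/8628 = 115.90; M_out = 115.90 + (+71) = 186.90.
T_out = 10⁶/186.90 = 5350.4 K → 5350 K; t = 53.5.
B = 138.5·ln(53.5 − 10) − 305.0 = 138.5·ln 43.5 − 305.0 = 138.5·3.7728 − 305.0 = 217.527.
Rounded: 218.

218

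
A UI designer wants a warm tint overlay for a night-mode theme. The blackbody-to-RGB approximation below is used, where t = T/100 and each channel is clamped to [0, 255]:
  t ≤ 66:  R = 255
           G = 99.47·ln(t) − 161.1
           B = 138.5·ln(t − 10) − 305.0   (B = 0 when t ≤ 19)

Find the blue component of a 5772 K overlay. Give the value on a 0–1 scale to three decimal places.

0.903

t = 5772/100 = 57.72; the t ≤ 66 branch applies.
B = 138.5·ln(57.72 − 10) − 305.0 = 138.5·ln 47.72 − 305.0 = 138.5·3.8654 − 305.0 = 230.351.
On a 0–1 scale: 230.351/255 = 0.9033 → 0.903.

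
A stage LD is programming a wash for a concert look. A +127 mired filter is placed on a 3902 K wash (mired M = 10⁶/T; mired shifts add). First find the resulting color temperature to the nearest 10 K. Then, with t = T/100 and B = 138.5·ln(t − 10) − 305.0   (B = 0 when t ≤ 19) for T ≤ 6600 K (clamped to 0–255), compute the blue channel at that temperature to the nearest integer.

80

M_in = 10⁶/3902 = 256.28; M_out = 256.28 + (+127) = 383.28.
T_out = 10⁶/383.28 = 2609.1 K → 2610 K; t = 26.1.
B = 138.5·ln(26.1 − 10) − 305.0 = 138.5·ln 16.1 − 305.0 = 138.5·2.7788 − 305.0 = 79.866.
Rounded: 80.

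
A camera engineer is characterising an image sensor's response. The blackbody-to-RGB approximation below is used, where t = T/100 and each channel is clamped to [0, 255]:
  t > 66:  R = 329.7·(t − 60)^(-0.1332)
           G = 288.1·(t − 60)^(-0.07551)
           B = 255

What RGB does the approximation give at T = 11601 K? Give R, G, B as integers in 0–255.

t = 11601/100 = 116.01; the t > 66 branch applies.
R = 329.7·(116.01 − 60)^(-0.1332) = 329.7·56.01^(-0.1332) = 329.7·0.58497 = 192.863.
G = 288.1·(116.01 − 60)^(-0.07551) = 288.1·56.01^(-0.07551) = 288.1·0.73788 = 212.585.
B = 255 by definition for t > 66.
Rounded: (193, 213, 255).

R=193, G=213, B=255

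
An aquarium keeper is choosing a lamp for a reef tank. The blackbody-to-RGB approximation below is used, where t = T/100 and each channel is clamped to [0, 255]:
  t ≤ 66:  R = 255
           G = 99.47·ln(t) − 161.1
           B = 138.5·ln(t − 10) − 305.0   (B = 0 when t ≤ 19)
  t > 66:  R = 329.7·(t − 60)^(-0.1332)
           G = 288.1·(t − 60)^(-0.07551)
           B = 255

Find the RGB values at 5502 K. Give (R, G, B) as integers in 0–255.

(255, 238, 222)

t = 5502/100 = 55.02; the t ≤ 66 branch applies.
R = 255 by definition for t ≤ 66.
G = 99.47·ln 55.02 − 161.1 = 99.47·4.0077 − 161.1 = 237.546.
B = 138.5·ln(55.02 − 10) − 305.0 = 138.5·ln 45.02 − 305.0 = 138.5·3.8071 − 305.0 = 222.284.
Rounded: (255, 238, 222).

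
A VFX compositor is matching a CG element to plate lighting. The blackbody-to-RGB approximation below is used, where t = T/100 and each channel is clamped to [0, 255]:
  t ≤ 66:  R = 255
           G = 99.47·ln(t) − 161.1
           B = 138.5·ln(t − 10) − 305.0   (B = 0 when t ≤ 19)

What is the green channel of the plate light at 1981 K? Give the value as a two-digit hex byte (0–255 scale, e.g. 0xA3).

0x88

t = 1981/100 = 19.81; the t ≤ 66 branch applies.
G = 99.47·ln 19.81 − 161.1 = 99.47·2.9862 − 161.1 = 135.936.
Rounded: 136; in hex, 0x88.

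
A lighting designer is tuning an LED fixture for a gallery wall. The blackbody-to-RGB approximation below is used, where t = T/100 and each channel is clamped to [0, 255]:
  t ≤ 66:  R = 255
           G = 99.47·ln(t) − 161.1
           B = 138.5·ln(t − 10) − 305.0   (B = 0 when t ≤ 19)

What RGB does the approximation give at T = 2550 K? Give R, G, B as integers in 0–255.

R=255, G=161, B=75

t = 2550/100 = 25.5; the t ≤ 66 branch applies.
R = 255 by definition for t ≤ 66.
G = 99.47·ln 25.5 − 161.1 = 99.47·3.2387 − 161.1 = 161.051.
B = 138.5·ln(25.5 − 10) − 305.0 = 138.5·ln 15.5 − 305.0 = 138.5·2.7408 − 305.0 = 74.606.
Rounded: (255, 161, 75).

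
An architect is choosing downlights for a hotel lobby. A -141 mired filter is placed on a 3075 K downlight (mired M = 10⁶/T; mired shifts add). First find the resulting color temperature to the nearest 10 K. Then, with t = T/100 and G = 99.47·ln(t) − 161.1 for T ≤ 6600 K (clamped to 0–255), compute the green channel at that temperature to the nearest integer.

M_in = 10⁶/3075 = 325.20; M_out = 325.20 + (-141) = 184.20.
T_out = 10⁶/184.20 = 5428.8 K → 5430 K; t = 54.3.
G = 99.47·ln 54.3 − 161.1 = 99.47·3.9945 − 161.1 = 236.235.
Rounded: 236.

236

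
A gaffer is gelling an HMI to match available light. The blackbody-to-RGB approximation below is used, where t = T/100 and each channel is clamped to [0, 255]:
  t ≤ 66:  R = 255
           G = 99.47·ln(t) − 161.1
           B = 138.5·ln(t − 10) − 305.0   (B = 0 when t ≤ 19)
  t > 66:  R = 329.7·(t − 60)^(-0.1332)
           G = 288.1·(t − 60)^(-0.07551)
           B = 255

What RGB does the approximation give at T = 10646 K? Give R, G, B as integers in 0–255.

t = 10646/100 = 106.46; the t > 66 branch applies.
R = 329.7·(106.46 − 60)^(-0.1332) = 329.7·46.46^(-0.1332) = 329.7·0.59972 = 197.726.
G = 288.1·(106.46 − 60)^(-0.07551) = 288.1·46.46^(-0.07551) = 288.1·0.74837 = 215.607.
B = 255 by definition for t > 66.
Rounded: (198, 216, 255).

R=198, G=216, B=255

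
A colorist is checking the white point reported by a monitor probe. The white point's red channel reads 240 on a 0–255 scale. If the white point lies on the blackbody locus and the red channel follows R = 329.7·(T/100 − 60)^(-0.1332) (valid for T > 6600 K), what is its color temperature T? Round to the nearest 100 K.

7100 K

(t − 60)^(-0.1332) = 240/329.7 = 0.72793.
t − 60 = 0.72793^(1/-0.1332) = 0.72793^(-7.508) = 10.848, so t = 70.848.
T = 100·t = 7085 K → 7100 K to the nearest 100 K.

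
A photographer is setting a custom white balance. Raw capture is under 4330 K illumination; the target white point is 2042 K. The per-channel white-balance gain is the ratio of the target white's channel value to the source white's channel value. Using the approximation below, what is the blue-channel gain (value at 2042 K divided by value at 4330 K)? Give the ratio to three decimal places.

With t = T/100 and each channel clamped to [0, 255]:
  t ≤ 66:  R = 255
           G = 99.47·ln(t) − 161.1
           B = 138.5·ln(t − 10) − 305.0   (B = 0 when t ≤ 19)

At 4330 K (t = 43.3):
  B = 138.5·ln(43.3 − 10) − 305.0 = 138.5·ln 33.3 − 305.0 = 138.5·3.5056 − 305.0 = 180.520.
At 2042 K (t = 20.42):
  B = 138.5·ln(20.42 − 10) − 305.0 = 138.5·ln 10.42 − 305.0 = 138.5·2.3437 − 305.0 = 19.606.
Gain = 19.606 / 180.520 = 0.1086 → 0.109.

0.109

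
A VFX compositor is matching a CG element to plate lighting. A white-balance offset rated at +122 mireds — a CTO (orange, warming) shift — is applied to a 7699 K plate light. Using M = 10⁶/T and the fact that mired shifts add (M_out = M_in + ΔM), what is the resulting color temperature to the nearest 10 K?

3970 K

M_in = 10⁶/7699 = 129.89 mireds.
M_out = 129.89 + (+122) = 251.89 mireds.
T_out = 10⁶/251.89 = 3970.0 K → 3970 K.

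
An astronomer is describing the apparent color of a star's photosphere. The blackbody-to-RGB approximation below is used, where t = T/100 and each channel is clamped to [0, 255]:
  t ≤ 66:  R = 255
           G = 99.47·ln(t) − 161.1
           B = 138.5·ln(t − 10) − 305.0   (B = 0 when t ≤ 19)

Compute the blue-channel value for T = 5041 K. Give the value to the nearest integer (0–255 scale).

207

t = 5041/100 = 50.41; the t ≤ 66 branch applies.
B = 138.5·ln(50.41 − 10) − 305.0 = 138.5·ln 40.41 − 305.0 = 138.5·3.6991 − 305.0 = 207.322.
Rounded: 207.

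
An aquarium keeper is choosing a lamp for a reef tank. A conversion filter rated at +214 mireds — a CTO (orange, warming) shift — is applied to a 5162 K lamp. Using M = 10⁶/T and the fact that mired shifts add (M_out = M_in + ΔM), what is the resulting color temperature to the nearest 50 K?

M_in = 10⁶/5162 = 193.72 mireds.
M_out = 193.72 + (+214) = 407.72 mireds.
T_out = 10⁶/407.72 = 2452.6 K → 2450 K.

2450 K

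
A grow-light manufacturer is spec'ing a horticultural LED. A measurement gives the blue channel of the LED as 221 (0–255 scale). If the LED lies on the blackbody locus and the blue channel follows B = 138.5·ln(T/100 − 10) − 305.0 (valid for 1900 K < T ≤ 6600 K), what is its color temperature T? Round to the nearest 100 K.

5500 K

ln(t − 10) = (221 + 305.0) / 138.5 = 3.7978.
t − 10 = e^3.7978 = 44.604, so t = 54.604.
T = 100·t = 5460 K → 5500 K to the nearest 100 K.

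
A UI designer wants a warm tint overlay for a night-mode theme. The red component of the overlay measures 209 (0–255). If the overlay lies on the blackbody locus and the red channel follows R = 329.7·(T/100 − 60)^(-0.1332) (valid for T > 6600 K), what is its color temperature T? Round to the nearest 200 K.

(t − 60)^(-0.1332) = 209/329.7 = 0.63391.
t − 60 = 0.63391^(1/-0.1332) = 0.63391^(-7.508) = 30.639, so t = 90.639.
T = 100·t = 9064 K → 9000 K to the nearest 200 K.

9000 K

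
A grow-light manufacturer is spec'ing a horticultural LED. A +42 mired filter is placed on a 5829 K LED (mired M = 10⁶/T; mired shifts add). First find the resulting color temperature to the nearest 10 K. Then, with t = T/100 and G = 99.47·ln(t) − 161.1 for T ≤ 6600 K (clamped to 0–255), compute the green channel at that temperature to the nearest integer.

M_in = 10⁶/5829 = 171.56; M_out = 171.56 + (+42) = 213.56.
T_out = 10⁶/213.56 = 4682.6 K → 4680 K; t = 46.8.
G = 99.47·ln 46.8 − 161.1 = 99.47·3.8459 − 161.1 = 221.450.
Rounded: 221.

221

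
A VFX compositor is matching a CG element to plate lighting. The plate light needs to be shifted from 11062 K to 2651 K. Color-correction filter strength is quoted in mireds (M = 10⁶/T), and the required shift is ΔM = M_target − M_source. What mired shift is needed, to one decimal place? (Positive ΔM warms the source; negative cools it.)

+286.8 mireds

M_source = 10⁶/11062 = 90.400; M_target = 10⁶/2651 = 377.216.
ΔM = 377.216 − 90.400 = 286.817 → +286.8 mireds, a warming shift.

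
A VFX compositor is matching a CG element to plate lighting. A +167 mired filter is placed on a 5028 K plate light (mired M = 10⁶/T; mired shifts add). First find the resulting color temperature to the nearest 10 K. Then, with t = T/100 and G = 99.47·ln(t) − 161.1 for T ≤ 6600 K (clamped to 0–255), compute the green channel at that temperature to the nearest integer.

168

M_in = 10⁶/5028 = 198.89; M_out = 198.89 + (+167) = 365.89.
T_out = 10⁶/365.89 = 2733.1 K → 2730 K; t = 27.3.
G = 99.47·ln 27.3 − 161.1 = 99.47·3.3069 − 161.1 = 167.836.
Rounded: 168.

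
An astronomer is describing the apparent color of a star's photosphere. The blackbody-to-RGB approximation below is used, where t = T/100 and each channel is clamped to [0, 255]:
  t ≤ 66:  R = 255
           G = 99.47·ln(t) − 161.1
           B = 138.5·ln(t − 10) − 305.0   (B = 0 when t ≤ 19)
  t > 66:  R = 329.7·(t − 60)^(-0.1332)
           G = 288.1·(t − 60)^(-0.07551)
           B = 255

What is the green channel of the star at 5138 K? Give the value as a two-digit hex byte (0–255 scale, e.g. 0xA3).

t = 5138/100 = 51.38; the t ≤ 66 branch applies.
G = 99.47·ln 51.38 − 161.1 = 99.47·3.9392 − 161.1 = 230.737.
Rounded: 231; in hex, 0xE7.

0xE7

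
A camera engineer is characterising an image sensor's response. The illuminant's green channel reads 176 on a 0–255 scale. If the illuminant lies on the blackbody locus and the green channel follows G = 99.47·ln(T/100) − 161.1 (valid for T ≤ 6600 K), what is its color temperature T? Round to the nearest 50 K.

2950 K

ln t = (176 + 161.1) / 99.47 = 3.3890.
t = e^3.3890 = 29.635.
T = 100·t = 2964 K → 2950 K to the nearest 50 K.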